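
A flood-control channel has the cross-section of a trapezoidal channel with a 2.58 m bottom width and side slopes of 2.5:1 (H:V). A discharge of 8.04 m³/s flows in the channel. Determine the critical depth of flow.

At critical depth, Q² T / (g A³) = 1, i.e. A³/T = Q²/g = 8.04²/9.81 = 6.589.
At y = 0.906 m: A³/T = 11.9 — over.
At y = 0.62 m: A³/T = 2.956 — short.
At y = 0.773 m: A³/T = 6.585 — ≈ 6.589.

y_c = 0.773 m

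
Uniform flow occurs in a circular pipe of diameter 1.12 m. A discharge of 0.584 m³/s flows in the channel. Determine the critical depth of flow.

y_c = 0.418 m

At critical depth, Q² T / (g A³) = 1, i.e. A³/T = Q²/g = 0.584²/9.81 = 0.03477.
Try y = 0.34 m: A³/T = 0.01567 — low.
Try y = 0.517 m: A³/T = 0.07864 — high.
Try y = 0.418 m: A³/T = 0.03479 — close enough.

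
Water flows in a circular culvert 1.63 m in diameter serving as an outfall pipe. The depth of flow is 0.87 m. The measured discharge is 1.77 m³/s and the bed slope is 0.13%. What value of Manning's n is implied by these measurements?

n = 0.013

For a circular section of diameter D = 1.63 m at depth y = 0.87 m, the central angle is θ = 2 arccos(1 − 2y/D) = 3.277 rad. Then A = (D²/8)(θ − sin θ) = 1.133 m² and P = Dθ/2 = 2.67 m.
Hydraulic radius R = A/P = 1.133/2.67 = 0.4242 m.
Rearranging Manning's equation: n = (1/Q) A R^(2/3) S^(1/2) = (1/1.77) × 1.133 × 0.4242^(2/3) × √0.0013 = 0.013.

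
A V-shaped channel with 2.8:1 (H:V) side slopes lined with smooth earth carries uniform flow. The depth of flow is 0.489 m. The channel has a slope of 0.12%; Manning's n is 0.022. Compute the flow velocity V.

V = 0.592 m/s

For a triangular section with side slope z = 2.8: A = zy² = 2.8×0.489² = 0.6695 m²; P = 2y√(1+z²) = 2×0.489×2.973 = 2.908 m.
Hydraulic radius R = A/P = 0.6695/2.908 = 0.2303 m.
From Manning's equation, V = (1/n) R^(2/3) S^(1/2) = (1/0.022) × 0.2303^(2/3) × 0.0012^(1/2) = 0.592 m/s.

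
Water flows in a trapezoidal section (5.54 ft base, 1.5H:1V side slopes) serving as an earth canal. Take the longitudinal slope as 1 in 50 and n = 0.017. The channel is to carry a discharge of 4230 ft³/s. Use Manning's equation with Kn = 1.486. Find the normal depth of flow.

Manning's equation rearranged: A R^(2/3) = nQ / (1.486·√S) = 0.017 × 4230 / (1.486 × √0.02) = 342.2.
At y = 9.85 ft: A R^(2/3) = 575.2 — too large.
At y = 6.67 ft: A R^(2/3) = 239.2 — too small.
At y = 7.84 ft: A R^(2/3) = 342.4 — close enough.

y_n = 7.84 ft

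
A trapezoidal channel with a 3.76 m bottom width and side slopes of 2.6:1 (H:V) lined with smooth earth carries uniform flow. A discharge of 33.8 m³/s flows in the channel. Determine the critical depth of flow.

At critical depth, Q² T / (g A³) = 1, i.e. A³/T = Q²/g = 33.8²/9.81 = 116.5.
At y = 1.07 m: A³/T = 36.79 — short.
At y = 1.78 m: A³/T = 255.7 — over.
At y = 1.45 m: A³/T = 115.2 — close enough.

y_c = 1.45 m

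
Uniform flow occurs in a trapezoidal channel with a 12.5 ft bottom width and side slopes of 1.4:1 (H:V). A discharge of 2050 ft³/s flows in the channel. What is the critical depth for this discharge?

y_c = 7.18 ft

At critical depth, Q² T / (g A³) = 1, i.e. A³/T = Q²/g = 2050²/32.2 = 130500.
Try y = 5.99 ft: A³/T = 66900 — short.
Try y = 8.75 ft: A³/T = 274500 — over.
Try y = 7.18 ft: A³/T = 130200 — ≈ 130500.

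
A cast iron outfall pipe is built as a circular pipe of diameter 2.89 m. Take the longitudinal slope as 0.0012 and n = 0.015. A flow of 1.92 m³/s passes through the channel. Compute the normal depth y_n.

Manning's equation rearranged: A R^(2/3) = nQ / (1·√S) = 0.015 × 1.92 / (√0.0012) = 0.8314.
At y = 0.843 m: A R^(2/3) = 0.9795 — high.
At y = 0.659 m: A R^(2/3) = 0.6023 — low.
At y = 0.775 m: A R^(2/3) = 0.831 — close enough.

y_n = 0.775 m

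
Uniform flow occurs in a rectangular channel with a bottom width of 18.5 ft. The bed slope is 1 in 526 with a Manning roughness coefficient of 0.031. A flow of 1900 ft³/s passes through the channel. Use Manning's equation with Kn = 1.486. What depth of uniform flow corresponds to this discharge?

Manning's equation rearranged: A R^(2/3) = nQ / (1.486·√S) = 0.031 × 1900 / (1.486 × √0.001901) = 909.1.
Try y = 18.5 ft: A R^(2/3) = 1151 — too large.
Try y = 15.3 ft: A R^(2/3) = 910 — matches.

y_n = 15.3 ft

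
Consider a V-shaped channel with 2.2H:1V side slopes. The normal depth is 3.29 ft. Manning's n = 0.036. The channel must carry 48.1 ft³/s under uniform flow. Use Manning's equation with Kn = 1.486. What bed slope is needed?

S = 0.0014

For a triangular section with side slope z = 2.2: A = zy² = 2.2×3.29² = 23.81 ft²; P = 2y√(1+z²) = 2×3.29×2.417 = 15.9 ft.
Hydraulic radius R = A/P = 23.81/15.9 = 1.498 ft.
From Manning's equation, S = [nQ / (1.486 A R^(2/3))]² = [0.036 × 48.1 / (1.486 × 23.81 × 1.498^(2/3))]² = 0.0014.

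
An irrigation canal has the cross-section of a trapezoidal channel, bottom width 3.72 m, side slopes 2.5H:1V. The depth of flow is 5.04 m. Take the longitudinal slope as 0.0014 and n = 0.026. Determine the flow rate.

With bottom width b = 3.72 m and side slope z = 2.5: A = (b + zy)y = (3.72 + 2.5×5.04)×5.04 = 82.25 m²; P = b + 2y√(1+z²) = 3.72 + 2×5.04×2.693 = 30.86 m.
Hydraulic radius R = A/P = 82.25/30.86 = 2.665 m.
Manning's equation: Q = (1/n) A R^(2/3) S^(1/2) = (1/0.026) × 82.25 × 2.665^(2/3) × 0.0014^(1/2) = 228 m³/s.

Q = 228 m³/s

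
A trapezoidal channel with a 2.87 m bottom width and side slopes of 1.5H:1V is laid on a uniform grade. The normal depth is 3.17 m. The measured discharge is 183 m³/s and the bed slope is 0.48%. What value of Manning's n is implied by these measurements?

n = 0.013

With bottom width b = 2.87 m and side slope z = 1.5: A = (b + zy)y = (2.87 + 1.5×3.17)×3.17 = 24.17 m²; P = b + 2y√(1+z²) = 2.87 + 2×3.17×1.803 = 14.3 m.
Hydraulic radius R = A/P = 24.17/14.3 = 1.69 m.
Rearranging Manning's equation: n = (1/Q) A R^(2/3) S^(1/2) = (1/183) × 24.17 × 1.69^(2/3) × √0.0048 = 0.013.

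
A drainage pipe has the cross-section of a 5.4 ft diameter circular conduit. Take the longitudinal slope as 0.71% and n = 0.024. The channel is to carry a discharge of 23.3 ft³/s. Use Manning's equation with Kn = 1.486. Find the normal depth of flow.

y_n = 1.46 ft

Manning's equation rearranged: A R^(2/3) = nQ / (1.486·√S) = 0.024 × 23.3 / (1.486 × √0.0071) = 4.466.
At y = 1.01 ft: A R^(2/3) = 2.138 — too small.
At y = 1.72 ft: A R^(2/3) = 6.149 — too large.
At y = 1.46 ft: A R^(2/3) = 4.473 — ≈ 4.466.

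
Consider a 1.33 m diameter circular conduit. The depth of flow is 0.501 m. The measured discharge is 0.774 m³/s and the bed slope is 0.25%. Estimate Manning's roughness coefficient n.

For a circular section of diameter D = 1.33 m at depth y = 0.501 m, the central angle is θ = 2 arccos(1 − 2y/D) = 2.643 rad. Then A = (D²/8)(θ − sin θ) = 0.4788 m² and P = Dθ/2 = 1.758 m.
Hydraulic radius R = A/P = 0.4788/1.758 = 0.2724 m.
Rearranging Manning's equation: n = (1/Q) A R^(2/3) S^(1/2) = (1/0.774) × 0.4788 × 0.2724^(2/3) × √0.0025 = 0.013.

n = 0.013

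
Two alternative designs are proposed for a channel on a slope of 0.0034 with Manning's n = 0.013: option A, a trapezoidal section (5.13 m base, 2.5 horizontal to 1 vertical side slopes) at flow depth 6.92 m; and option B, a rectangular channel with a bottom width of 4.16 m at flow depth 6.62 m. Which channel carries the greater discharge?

channel A

Channel A: With bottom width b = 5.13 m and side slope z = 2.5: A = (b + zy)y = (5.13 + 2.5×6.92)×6.92 = 155.2 m²; P = b + 2y√(1+z²) = 5.13 + 2×6.92×2.693 = 42.4 m. Hydraulic radius R = A/P = 155.2/42.4 = 3.661 m. Q_A = (1/0.013)·155.2·3.661^(2/3)·√0.0034 = 1654 m³/s.
Channel B: Flow area A = b·y = 4.16 × 6.62 = 27.54 m². Wetted perimeter P = b + 2y = 4.16 + 2×6.62 = 17.4 m. Hydraulic radius R = A/P = 27.54/17.4 = 1.583 m. Q_B = (1/0.013)·27.54·1.583^(2/3)·√0.0034 = 167.8 m³/s.
Q_A = 1654 m³/s vs Q_B = 167.8 m³/s, so channel A carries more.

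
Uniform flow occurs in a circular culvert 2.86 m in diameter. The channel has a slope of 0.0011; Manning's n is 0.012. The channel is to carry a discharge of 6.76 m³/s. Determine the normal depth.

Manning's equation rearranged: A R^(2/3) = nQ / (1·√S) = 0.012 × 6.76 / (√0.0011) = 2.446.
At y = 0.959 m: A R^(2/3) = 1.245 — short.
At y = 1.51 m: A R^(2/3) = 2.814 — over.
At y = 1.39 m: A R^(2/3) = 2.447 — matches.

y_n = 1.39 m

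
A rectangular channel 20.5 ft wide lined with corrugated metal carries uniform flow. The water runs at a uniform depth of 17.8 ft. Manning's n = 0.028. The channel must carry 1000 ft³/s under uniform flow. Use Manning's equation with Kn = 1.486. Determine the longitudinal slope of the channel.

Flow area A = b·y = 20.5 × 17.8 = 364.9 ft². Wetted perimeter P = b + 2y = 20.5 + 2×17.8 = 56.1 ft.
Hydraulic radius R = A/P = 364.9/56.1 = 6.504 ft.
From Manning's equation, S = [nQ / (1.486 A R^(2/3))]² = [0.028 × 1000 / (1.486 × 364.9 × 6.504^(2/3))]² = 0.00022.

S = 0.00022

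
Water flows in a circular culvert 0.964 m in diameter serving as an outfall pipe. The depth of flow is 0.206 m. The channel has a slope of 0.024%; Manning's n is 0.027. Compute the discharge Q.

Q = 0.0162 m³/s

For a circular section of diameter D = 0.964 m at depth y = 0.206 m, the central angle is θ = 2 arccos(1 − 2y/D) = 1.922 rad. Then A = (D²/8)(θ − sin θ) = 0.1142 m² and P = Dθ/2 = 0.9265 m.
Hydraulic radius R = A/P = 0.1142/0.9265 = 0.1233 m.
Manning's equation: Q = (1/n) A R^(2/3) S^(1/2) = (1/0.027) × 0.1142 × 0.1233^(2/3) × 0.00024^(1/2) = 0.0162 m³/s.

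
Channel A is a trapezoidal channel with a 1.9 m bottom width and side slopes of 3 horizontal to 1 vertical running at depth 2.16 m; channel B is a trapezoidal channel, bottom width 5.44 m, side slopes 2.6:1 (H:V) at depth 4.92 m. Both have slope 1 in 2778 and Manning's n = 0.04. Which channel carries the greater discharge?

channel B

Channel A: With bottom width b = 1.9 m and side slope z = 3: A = (b + zy)y = (1.9 + 3×2.16)×2.16 = 18.1 m²; P = b + 2y√(1+z²) = 1.9 + 2×2.16×3.162 = 15.56 m. Hydraulic radius R = A/P = 18.1/15.56 = 1.163 m. Q_A = (1/0.04)·18.1·1.163^(2/3)·√0.00036 = 9.496 m³/s.
Channel B: With bottom width b = 5.44 m and side slope z = 2.6: A = (b + zy)y = (5.44 + 2.6×4.92)×4.92 = 89.7 m²; P = b + 2y√(1+z²) = 5.44 + 2×4.92×2.786 = 32.85 m. Hydraulic radius R = A/P = 89.7/32.85 = 2.731 m. Q_B = (1/0.04)·89.7·2.731^(2/3)·√0.00036 = 83.12 m³/s.
Q_A = 9.496 m³/s vs Q_B = 83.12 m³/s, so channel B carries more.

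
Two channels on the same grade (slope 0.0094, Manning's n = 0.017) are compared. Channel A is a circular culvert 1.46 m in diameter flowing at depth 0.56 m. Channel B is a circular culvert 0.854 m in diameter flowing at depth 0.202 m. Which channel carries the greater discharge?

channel A

Channel A: For a circular section of diameter D = 1.46 m at depth y = 0.56 m, the central angle is θ = 2 arccos(1 − 2y/D) = 2.672 rad. Then A = (D²/8)(θ − sin θ) = 0.5911 m² and P = Dθ/2 = 1.95 m. Hydraulic radius R = A/P = 0.5911/1.95 = 0.3031 m. Q_A = (1/0.017)·0.5911·0.3031^(2/3)·√0.0094 = 1.521 m³/s.
Channel B: For a circular section of diameter D = 0.854 m at depth y = 0.202 m, the central angle is θ = 2 arccos(1 − 2y/D) = 2.032 rad. Then A = (D²/8)(θ − sin θ) = 0.1036 m² and P = Dθ/2 = 0.8675 m. Hydraulic radius R = A/P = 0.1036/0.8675 = 0.1194 m. Q_B = (1/0.017)·0.1036·0.1194^(2/3)·√0.0094 = 0.1432 m³/s.
Q_A = 1.521 m³/s vs Q_B = 0.1432 m³/s, so channel A carries more.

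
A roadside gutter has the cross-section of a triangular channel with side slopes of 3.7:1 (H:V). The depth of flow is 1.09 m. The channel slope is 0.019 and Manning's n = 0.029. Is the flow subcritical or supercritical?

For a triangular section with side slope z = 3.7: A = zy² = 3.7×1.09² = 4.396 m²; P = 2y√(1+z²) = 2×1.09×3.833 = 8.355 m.
Hydraulic radius R = A/P = 4.396/8.355 = 0.5261 m.
V = (1/n) R^(2/3) √S = (1/0.029) × 0.5261^(2/3) × √0.019 = 3.098 m/s. Hydraulic depth D_h = A/T = 4.396/8.066 = 0.545 m.
Froude number Fr = V/√(g·D_h) = 3.098/√(9.81×0.545) = 1.34, which is greater than 1, so the flow is supercritical.

supercritical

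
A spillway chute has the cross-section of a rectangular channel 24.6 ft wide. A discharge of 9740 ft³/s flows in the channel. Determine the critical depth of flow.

For a rectangular channel, critical depth y_c = (q²/g)^(1/3) where q = Q/b = 9740/24.6 = 395.9 ft²/s.
So y_c = (395.9²/32.2)^(1/3) = 16.9 ft.

y_c = 16.9 ft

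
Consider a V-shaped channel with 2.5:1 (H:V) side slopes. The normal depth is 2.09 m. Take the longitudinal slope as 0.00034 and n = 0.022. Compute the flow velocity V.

For a triangular section with side slope z = 2.5: A = zy² = 2.5×2.09² = 10.92 m²; P = 2y√(1+z²) = 2×2.09×2.693 = 11.25 m.
Hydraulic radius R = A/P = 10.92/11.25 = 0.9703 m.
From Manning's equation, V = (1/n) R^(2/3) S^(1/2) = (1/0.022) × 0.9703^(2/3) × 0.00034^(1/2) = 0.821 m/s.

V = 0.821 m/s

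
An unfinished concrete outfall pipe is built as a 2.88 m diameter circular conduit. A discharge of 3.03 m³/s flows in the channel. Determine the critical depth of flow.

At critical depth, Q² T / (g A³) = 1, i.e. A³/T = Q²/g = 3.03²/9.81 = 0.9359.
At y = 0.898 m: A³/T = 1.954 — high.
At y = 0.606 m: A³/T = 0.4225 — low.
At y = 0.743 m: A³/T = 0.9361 — ≈ 0.9359.

y_c = 0.743 m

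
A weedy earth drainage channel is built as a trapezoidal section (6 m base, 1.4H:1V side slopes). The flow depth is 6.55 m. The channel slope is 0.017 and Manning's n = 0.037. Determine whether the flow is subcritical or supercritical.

With bottom width b = 6 m and side slope z = 1.4: A = (b + zy)y = (6 + 1.4×6.55)×6.55 = 99.36 m²; P = b + 2y√(1+z²) = 6 + 2×6.55×1.72 = 28.54 m.
Hydraulic radius R = A/P = 99.36/28.54 = 3.482 m.
V = (1/n) R^(2/3) √S = (1/0.037) × 3.482^(2/3) × √0.017 = 8.095 m/s. Hydraulic depth D_h = A/T = 99.36/24.34 = 4.082 m.
Froude number Fr = V/√(g·D_h) = 8.095/√(9.81×4.082) = 1.28, which is greater than 1, so the flow is supercritical.

supercritical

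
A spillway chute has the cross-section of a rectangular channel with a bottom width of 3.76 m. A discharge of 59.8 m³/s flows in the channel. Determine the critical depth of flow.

y_c = 2.95 m

For a rectangular channel, critical depth y_c = (q²/g)^(1/3) where q = Q/b = 59.8/3.76 = 15.9 m²/s.
So y_c = (15.9²/9.81)^(1/3) = 2.95 m.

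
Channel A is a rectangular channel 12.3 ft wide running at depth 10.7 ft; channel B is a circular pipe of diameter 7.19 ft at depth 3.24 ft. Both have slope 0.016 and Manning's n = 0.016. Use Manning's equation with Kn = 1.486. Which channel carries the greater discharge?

Channel A: Flow area A = b·y = 12.3 × 10.7 = 131.6 ft². Wetted perimeter P = b + 2y = 12.3 + 2×10.7 = 33.7 ft. Hydraulic radius R = A/P = 131.6/33.7 = 3.905 ft. Q_A = (1.486/0.016)·131.6·3.905^(2/3)·√0.016 = 3834 ft³/s.
Channel B: For a circular section of diameter D = 7.19 ft at depth y = 3.24 ft, the central angle is θ = 2 arccos(1 − 2y/D) = 2.944 rad. Then A = (D²/8)(θ − sin θ) = 17.75 ft² and P = Dθ/2 = 10.58 ft. Hydraulic radius R = A/P = 17.75/10.58 = 1.677 ft. Q_B = (1.486/0.016)·17.75·1.677^(2/3)·√0.016 = 294.4 ft³/s.
Q_A = 3834 ft³/s vs Q_B = 294.4 ft³/s, so channel A carries more.

channel A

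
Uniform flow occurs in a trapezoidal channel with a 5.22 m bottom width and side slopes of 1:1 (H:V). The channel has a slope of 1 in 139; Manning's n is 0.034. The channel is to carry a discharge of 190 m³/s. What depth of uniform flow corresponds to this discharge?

y_n = 4.41 m

Manning's equation rearranged: A R^(2/3) = nQ / (1·√S) = 0.034 × 190 / (√0.007194) = 76.16.
Trying y = 3.58 m: A R^(2/3) = 50.89 — low.
Trying y = 4.41 m: A R^(2/3) = 76.13 — ≈ 76.16.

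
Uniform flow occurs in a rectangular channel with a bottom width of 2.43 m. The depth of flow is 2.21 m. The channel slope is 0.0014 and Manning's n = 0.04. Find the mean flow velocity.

V = 0.795 m/s

Flow area A = b·y = 2.43 × 2.21 = 5.37 m². Wetted perimeter P = b + 2y = 2.43 + 2×2.21 = 6.85 m.
Hydraulic radius R = A/P = 5.37/6.85 = 0.784 m.
From Manning's equation, V = (1/n) R^(2/3) S^(1/2) = (1/0.04) × 0.784^(2/3) × 0.0014^(1/2) = 0.795 m/s.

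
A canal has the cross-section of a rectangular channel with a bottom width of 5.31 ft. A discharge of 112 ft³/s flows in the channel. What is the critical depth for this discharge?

y_c = 2.4 ft

For a rectangular channel, critical depth y_c = (q²/g)^(1/3) where q = Q/b = 112/5.31 = 21.09 ft²/s.
So y_c = (21.09²/32.2)^(1/3) = 2.4 ft.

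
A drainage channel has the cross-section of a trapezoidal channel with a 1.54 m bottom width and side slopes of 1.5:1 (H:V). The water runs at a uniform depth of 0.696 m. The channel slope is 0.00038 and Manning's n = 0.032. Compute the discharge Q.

Q = 0.638 m³/s

With bottom width b = 1.54 m and side slope z = 1.5: A = (b + zy)y = (1.54 + 1.5×0.696)×0.696 = 1.798 m²; P = b + 2y√(1+z²) = 1.54 + 2×0.696×1.803 = 4.049 m.
Hydraulic radius R = A/P = 1.798/4.049 = 0.4441 m.
Manning's equation: Q = (1/n) A R^(2/3) S^(1/2) = (1/0.032) × 1.798 × 0.4441^(2/3) × 0.00038^(1/2) = 0.638 m³/s.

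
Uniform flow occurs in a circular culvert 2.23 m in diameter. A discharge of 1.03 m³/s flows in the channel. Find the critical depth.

y_c = 0.459 m

At critical depth, Q² T / (g A³) = 1, i.e. A³/T = Q²/g = 1.03²/9.81 = 0.1081.
Trying y = 0.578 m: A³/T = 0.2653 — high.
Trying y = 0.375 m: A³/T = 0.04881 — low.
Trying y = 0.459 m: A³/T = 0.1079 — close enough.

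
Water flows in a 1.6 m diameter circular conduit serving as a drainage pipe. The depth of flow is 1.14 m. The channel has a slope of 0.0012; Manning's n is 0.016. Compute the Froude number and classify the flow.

subcritical

For a circular section of diameter D = 1.6 m at depth y = 1.14 m, the central angle is θ = 2 arccos(1 − 2y/D) = 4.02 rad. Then A = (D²/8)(θ − sin θ) = 1.532 m² and P = Dθ/2 = 3.216 m.
Hydraulic radius R = A/P = 1.532/3.216 = 0.4766 m.
V = (1/n) R^(2/3) √S = (1/0.016) × 0.4766^(2/3) × √0.0012 = 1.321 m/s. Hydraulic depth D_h = A/T = 1.532/1.448 = 1.058 m.
Froude number Fr = V/√(g·D_h) = 1.321/√(9.81×1.058) = 0.41, which is less than 1, so the flow is subcritical.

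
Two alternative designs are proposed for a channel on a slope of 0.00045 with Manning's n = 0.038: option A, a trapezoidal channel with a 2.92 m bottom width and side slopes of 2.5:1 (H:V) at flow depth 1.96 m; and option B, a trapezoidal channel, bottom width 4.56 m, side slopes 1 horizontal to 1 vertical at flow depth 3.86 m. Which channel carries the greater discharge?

Channel A: With bottom width b = 2.92 m and side slope z = 2.5: A = (b + zy)y = (2.92 + 2.5×1.96)×1.96 = 15.33 m²; P = b + 2y√(1+z²) = 2.92 + 2×1.96×2.693 = 13.47 m. Hydraulic radius R = A/P = 15.33/13.47 = 1.137 m. Q_A = (1/0.038)·15.33·1.137^(2/3)·√0.00045 = 9.323 m³/s.
Channel B: With bottom width b = 4.56 m and side slope z = 1: A = (b + zy)y = (4.56 + 1×3.86)×3.86 = 32.5 m²; P = b + 2y√(1+z²) = 4.56 + 2×3.86×1.414 = 15.48 m. Hydraulic radius R = A/P = 32.5/15.48 = 2.1 m. Q_B = (1/0.038)·32.5·2.1^(2/3)·√0.00045 = 29.75 m³/s.
Q_A = 9.323 m³/s vs Q_B = 29.75 m³/s, so channel B carries more.

channel B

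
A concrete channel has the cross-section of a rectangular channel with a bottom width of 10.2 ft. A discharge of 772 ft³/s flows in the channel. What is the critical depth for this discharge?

For a rectangular channel, critical depth y_c = (q²/g)^(1/3) where q = Q/b = 772/10.2 = 75.69 ft²/s.
So y_c = (75.69²/32.2)^(1/3) = 5.62 ft.

y_c = 5.62 ft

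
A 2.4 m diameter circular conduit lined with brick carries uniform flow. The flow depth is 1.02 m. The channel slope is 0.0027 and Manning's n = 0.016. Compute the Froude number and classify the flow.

subcritical

For a circular section of diameter D = 2.4 m at depth y = 1.02 m, the central angle is θ = 2 arccos(1 − 2y/D) = 2.84 rad. Then A = (D²/8)(θ − sin θ) = 1.832 m² and P = Dθ/2 = 3.409 m.
Hydraulic radius R = A/P = 1.832/3.409 = 0.5373 m.
V = (1/n) R^(2/3) √S = (1/0.016) × 0.5373^(2/3) × √0.0027 = 2.147 m/s. Hydraulic depth D_h = A/T = 1.832/2.373 = 0.7719 m.
Froude number Fr = V/√(g·D_h) = 2.147/√(9.81×0.7719) = 0.78, which is less than 1, so the flow is subcritical.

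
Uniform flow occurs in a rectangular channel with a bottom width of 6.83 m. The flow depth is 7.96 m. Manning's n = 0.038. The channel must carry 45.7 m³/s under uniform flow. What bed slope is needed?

Flow area A = b·y = 6.83 × 7.96 = 54.37 m². Wetted perimeter P = b + 2y = 6.83 + 2×7.96 = 22.75 m.
Hydraulic radius R = A/P = 54.37/22.75 = 2.39 m.
From Manning's equation, S = [nQ / (1 A R^(2/3))]² = [0.038 × 45.7 / (1 × 54.37 × 2.39^(2/3))]² = 0.000319.

S = 0.000319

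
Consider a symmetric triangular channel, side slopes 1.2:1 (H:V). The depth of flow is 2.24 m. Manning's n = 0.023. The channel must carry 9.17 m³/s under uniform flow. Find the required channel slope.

S = 0.0015

For a triangular section with side slope z = 1.2: A = zy² = 1.2×2.24² = 6.021 m²; P = 2y√(1+z²) = 2×2.24×1.562 = 6.998 m.
Hydraulic radius R = A/P = 6.021/6.998 = 0.8604 m.
From Manning's equation, S = [nQ / (1 A R^(2/3))]² = [0.023 × 9.17 / (1 × 6.021 × 0.8604^(2/3))]² = 0.0015.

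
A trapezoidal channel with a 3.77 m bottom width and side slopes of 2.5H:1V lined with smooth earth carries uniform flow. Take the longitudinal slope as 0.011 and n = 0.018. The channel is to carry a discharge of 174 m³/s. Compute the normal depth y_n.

Manning's equation rearranged: A R^(2/3) = nQ / (1·√S) = 0.018 × 174 / (√0.011) = 29.86.
Trying y = 2.01 m: A R^(2/3) = 20.09 — low.
Trying y = 2.68 m: A R^(2/3) = 37.44 — high.
Trying y = 2.42 m: A R^(2/3) = 29.94 — matches.

y_n = 2.42 m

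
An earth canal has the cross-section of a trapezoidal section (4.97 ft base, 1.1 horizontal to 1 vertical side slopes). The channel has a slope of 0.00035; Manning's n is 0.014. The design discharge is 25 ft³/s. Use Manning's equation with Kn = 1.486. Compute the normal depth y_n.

y_n = 1.68 ft

Manning's equation rearranged: A R^(2/3) = nQ / (1.486·√S) = 0.014 × 25 / (1.486 × √0.00035) = 12.59.
Trying y = 1.49 ft: A R^(2/3) = 10.16 — low.
Trying y = 1.89 ft: A R^(2/3) = 15.53 — high.
Trying y = 1.68 ft: A R^(2/3) = 12.57 — ≈ 12.59.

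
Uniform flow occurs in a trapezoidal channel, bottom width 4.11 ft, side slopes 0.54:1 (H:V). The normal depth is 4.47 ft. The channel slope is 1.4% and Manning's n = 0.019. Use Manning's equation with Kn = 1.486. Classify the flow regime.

With bottom width b = 4.11 ft and side slope z = 0.54: A = (b + zy)y = (4.11 + 0.54×4.47)×4.47 = 29.16 ft²; P = b + 2y√(1+z²) = 4.11 + 2×4.47×1.136 = 14.27 ft.
Hydraulic radius R = A/P = 29.16/14.27 = 2.044 ft.
V = (1.486/n) R^(2/3) √S = (1.486/0.019) × 2.044^(2/3) × √0.014 = 14.9 ft/s. Hydraulic depth D_h = A/T = 29.16/8.938 = 3.263 ft.
Froude number Fr = V/√(g·D_h) = 14.9/√(32.2×3.263) = 1.45, which is greater than 1, so the flow is supercritical.

supercritical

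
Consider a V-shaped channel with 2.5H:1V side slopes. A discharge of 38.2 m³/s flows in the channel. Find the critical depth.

y_c = 2.17 m

At critical depth, Q² T / (g A³) = 1, i.e. A³/T = Q²/g = 38.2²/9.81 = 148.8.
At y = 2.5 m: A³/T = 305.2 — high.
At y = 1.89 m: A³/T = 75.36 — low.
At y = 2.17 m: A³/T = 150.4 — matches.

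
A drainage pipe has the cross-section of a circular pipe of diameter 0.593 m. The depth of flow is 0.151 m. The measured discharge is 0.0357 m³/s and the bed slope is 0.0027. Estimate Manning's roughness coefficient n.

n = 0.016

For a circular section of diameter D = 0.593 m at depth y = 0.151 m, the central angle is θ = 2 arccos(1 − 2y/D) = 2.116 rad. Then A = (D²/8)(θ − sin θ) = 0.05541 m² and P = Dθ/2 = 0.6273 m.
Hydraulic radius R = A/P = 0.05541/0.6273 = 0.08833 m.
Rearranging Manning's equation: n = (1/Q) A R^(2/3) S^(1/2) = (1/0.0357) × 0.05541 × 0.08833^(2/3) × √0.0027 = 0.016.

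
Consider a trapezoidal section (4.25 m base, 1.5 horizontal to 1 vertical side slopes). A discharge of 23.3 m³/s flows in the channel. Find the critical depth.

y_c = 1.25 m

At critical depth, Q² T / (g A³) = 1, i.e. A³/T = Q²/g = 23.3²/9.81 = 55.34.
Try y = 1.43 m: A³/T = 89.55 — too large.
Try y = 0.969 m: A³/T = 23.59 — too small.
Try y = 1.25 m: A³/T = 56.1 — ≈ 55.34.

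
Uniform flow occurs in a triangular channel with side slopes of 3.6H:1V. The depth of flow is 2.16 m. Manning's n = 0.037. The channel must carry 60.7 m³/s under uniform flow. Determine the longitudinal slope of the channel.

For a triangular section with side slope z = 3.6: A = zy² = 3.6×2.16² = 16.8 m²; P = 2y√(1+z²) = 2×2.16×3.736 = 16.14 m.
Hydraulic radius R = A/P = 16.8/16.14 = 1.041 m.
From Manning's equation, S = [nQ / (1 A R^(2/3))]² = [0.037 × 60.7 / (1 × 16.8 × 1.041^(2/3))]² = 0.017.

S = 0.017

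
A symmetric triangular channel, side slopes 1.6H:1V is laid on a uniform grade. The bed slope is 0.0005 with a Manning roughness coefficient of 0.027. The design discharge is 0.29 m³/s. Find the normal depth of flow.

y_n = 0.701 m

Manning's equation rearranged: A R^(2/3) = nQ / (1·√S) = 0.027 × 0.29 / (√0.0005) = 0.3502.
Trying y = 0.82 m: A R^(2/3) = 0.5319 — high.
Trying y = 0.5 m: A R^(2/3) = 0.1422 — low.
Trying y = 0.701 m: A R^(2/3) = 0.3502 — close enough.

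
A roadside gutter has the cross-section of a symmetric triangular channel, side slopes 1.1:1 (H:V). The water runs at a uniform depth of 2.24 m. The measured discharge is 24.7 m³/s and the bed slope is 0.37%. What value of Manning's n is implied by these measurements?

n = 0.012

For a triangular section with side slope z = 1.1: A = zy² = 1.1×2.24² = 5.519 m²; P = 2y√(1+z²) = 2×2.24×1.487 = 6.66 m.
Hydraulic radius R = A/P = 5.519/6.66 = 0.8287 m.
Rearranging Manning's equation: n = (1/Q) A R^(2/3) S^(1/2) = (1/24.7) × 5.519 × 0.8287^(2/3) × √0.0037 = 0.012.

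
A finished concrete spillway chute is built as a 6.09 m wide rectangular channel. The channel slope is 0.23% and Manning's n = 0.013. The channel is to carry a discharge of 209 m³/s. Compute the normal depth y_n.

y_n = 5.85 m

Manning's equation rearranged: A R^(2/3) = nQ / (1·√S) = 0.013 × 209 / (√0.0023) = 56.65.
Trying y = 5.07 m: A R^(2/3) = 47.41 — too small.
Trying y = 7.04 m: A R^(2/3) = 70.88 — too large.
Trying y = 5.85 m: A R^(2/3) = 56.6 — ≈ 56.65.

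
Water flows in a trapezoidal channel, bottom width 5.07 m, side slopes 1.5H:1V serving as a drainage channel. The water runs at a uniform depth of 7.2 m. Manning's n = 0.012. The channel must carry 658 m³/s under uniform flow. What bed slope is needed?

S = 0.00084

With bottom width b = 5.07 m and side slope z = 1.5: A = (b + zy)y = (5.07 + 1.5×7.2)×7.2 = 114.3 m²; P = b + 2y√(1+z²) = 5.07 + 2×7.2×1.803 = 31.03 m.
Hydraulic radius R = A/P = 114.3/31.03 = 3.682 m.
From Manning's equation, S = [nQ / (1 A R^(2/3))]² = [0.012 × 658 / (1 × 114.3 × 3.682^(2/3))]² = 0.00084.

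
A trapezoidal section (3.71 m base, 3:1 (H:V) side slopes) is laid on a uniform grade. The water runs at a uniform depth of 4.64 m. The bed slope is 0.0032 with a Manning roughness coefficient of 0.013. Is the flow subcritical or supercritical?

With bottom width b = 3.71 m and side slope z = 3: A = (b + zy)y = (3.71 + 3×4.64)×4.64 = 81.8 m²; P = b + 2y√(1+z²) = 3.71 + 2×4.64×3.162 = 33.06 m.
Hydraulic radius R = A/P = 81.8/33.06 = 2.475 m.
V = (1/n) R^(2/3) √S = (1/0.013) × 2.475^(2/3) × √0.0032 = 7.961 m/s. Hydraulic depth D_h = A/T = 81.8/31.55 = 2.593 m.
Froude number Fr = V/√(g·D_h) = 7.961/√(9.81×2.593) = 1.58, which is greater than 1, so the flow is supercritical.

supercritical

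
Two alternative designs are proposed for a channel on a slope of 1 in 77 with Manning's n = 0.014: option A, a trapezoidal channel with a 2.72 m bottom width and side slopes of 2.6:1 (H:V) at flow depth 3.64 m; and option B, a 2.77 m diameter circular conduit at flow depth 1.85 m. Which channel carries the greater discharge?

channel A

Channel A: With bottom width b = 2.72 m and side slope z = 2.6: A = (b + zy)y = (2.72 + 2.6×3.64)×3.64 = 44.35 m²; P = b + 2y√(1+z²) = 2.72 + 2×3.64×2.786 = 23 m. Hydraulic radius R = A/P = 44.35/23 = 1.928 m. Q_A = (1/0.014)·44.35·1.928^(2/3)·√0.01299 = 559.3 m³/s.
Channel B: For a circular section of diameter D = 2.77 m at depth y = 1.85 m, the central angle is θ = 2 arccos(1 − 2y/D) = 3.826 rad. Then A = (D²/8)(θ − sin θ) = 4.277 m² and P = Dθ/2 = 5.3 m. Hydraulic radius R = A/P = 4.277/5.3 = 0.807 m. Q_B = (1/0.014)·4.277·0.807^(2/3)·√0.01299 = 30.17 m³/s.
Q_A = 559.3 m³/s vs Q_B = 30.17 m³/s, so channel A carries more.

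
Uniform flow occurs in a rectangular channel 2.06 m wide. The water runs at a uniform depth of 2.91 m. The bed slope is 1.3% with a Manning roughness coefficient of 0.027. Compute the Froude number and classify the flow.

subcritical

Flow area A = b·y = 2.06 × 2.91 = 5.995 m². Wetted perimeter P = b + 2y = 2.06 + 2×2.91 = 7.88 m.
Hydraulic radius R = A/P = 5.995/7.88 = 0.7607 m.
V = (1/n) R^(2/3) √S = (1/0.027) × 0.7607^(2/3) × √0.013 = 3.519 m/s. Hydraulic depth D_h = A/T = 5.995/2.06 = 2.91 m.
Froude number Fr = V/√(g·D_h) = 3.519/√(9.81×2.91) = 0.659, which is less than 1, so the flow is subcritical.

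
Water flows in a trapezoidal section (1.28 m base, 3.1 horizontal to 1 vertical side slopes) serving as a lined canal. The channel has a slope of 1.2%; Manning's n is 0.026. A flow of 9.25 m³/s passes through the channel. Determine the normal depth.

y_n = 0.874 m

Manning's equation rearranged: A R^(2/3) = nQ / (1·√S) = 0.026 × 9.25 / (√0.012) = 2.195.
Try y = 0.689 m: A R^(2/3) = 1.295 — low.
Try y = 0.874 m: A R^(2/3) = 2.196 — close enough.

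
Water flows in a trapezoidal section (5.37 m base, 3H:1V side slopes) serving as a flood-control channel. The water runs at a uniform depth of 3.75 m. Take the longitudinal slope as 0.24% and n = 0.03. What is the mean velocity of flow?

With bottom width b = 5.37 m and side slope z = 3: A = (b + zy)y = (5.37 + 3×3.75)×3.75 = 62.33 m²; P = b + 2y√(1+z²) = 5.37 + 2×3.75×3.162 = 29.09 m.
Hydraulic radius R = A/P = 62.33/29.09 = 2.143 m.
From Manning's equation, V = (1/n) R^(2/3) S^(1/2) = (1/0.03) × 2.143^(2/3) × 0.0024^(1/2) = 2.71 m/s.

V = 2.71 m/s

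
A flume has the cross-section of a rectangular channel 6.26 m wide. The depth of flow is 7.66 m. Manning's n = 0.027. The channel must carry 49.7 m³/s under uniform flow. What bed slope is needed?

Flow area A = b·y = 6.26 × 7.66 = 47.95 m². Wetted perimeter P = b + 2y = 6.26 + 2×7.66 = 21.58 m.
Hydraulic radius R = A/P = 47.95/21.58 = 2.222 m.
From Manning's equation, S = [nQ / (1 A R^(2/3))]² = [0.027 × 49.7 / (1 × 47.95 × 2.222^(2/3))]² = 0.00027.

S = 0.00027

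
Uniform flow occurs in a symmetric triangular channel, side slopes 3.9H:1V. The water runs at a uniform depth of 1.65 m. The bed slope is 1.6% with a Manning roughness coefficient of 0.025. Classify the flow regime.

For a triangular section with side slope z = 3.9: A = zy² = 3.9×1.65² = 10.62 m²; P = 2y√(1+z²) = 2×1.65×4.026 = 13.29 m.
Hydraulic radius R = A/P = 10.62/13.29 = 0.7991 m.
V = (1/n) R^(2/3) √S = (1/0.025) × 0.7991^(2/3) × √0.016 = 4.357 m/s. Hydraulic depth D_h = A/T = 10.62/12.87 = 0.825 m.
Froude number Fr = V/√(g·D_h) = 4.357/√(9.81×0.825) = 1.53, which is greater than 1, so the flow is supercritical.

supercritical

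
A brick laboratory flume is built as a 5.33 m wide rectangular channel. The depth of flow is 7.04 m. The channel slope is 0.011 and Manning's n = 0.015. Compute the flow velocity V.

V = 10.9 m/s

Flow area A = b·y = 5.33 × 7.04 = 37.52 m². Wetted perimeter P = b + 2y = 5.33 + 2×7.04 = 19.41 m.
Hydraulic radius R = A/P = 37.52/19.41 = 1.933 m.
From Manning's equation, V = (1/n) R^(2/3) S^(1/2) = (1/0.015) × 1.933^(2/3) × 0.011^(1/2) = 10.9 m/s.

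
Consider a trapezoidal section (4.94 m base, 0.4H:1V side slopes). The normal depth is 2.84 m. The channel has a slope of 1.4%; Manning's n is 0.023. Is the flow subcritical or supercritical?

With bottom width b = 4.94 m and side slope z = 0.4: A = (b + zy)y = (4.94 + 0.4×2.84)×2.84 = 17.26 m²; P = b + 2y√(1+z²) = 4.94 + 2×2.84×1.077 = 11.06 m.
Hydraulic radius R = A/P = 17.26/11.06 = 1.561 m.
V = (1/n) R^(2/3) √S = (1/0.023) × 1.561^(2/3) × √0.014 = 6.921 m/s. Hydraulic depth D_h = A/T = 17.26/7.212 = 2.393 m.
Froude number Fr = V/√(g·D_h) = 6.921/√(9.81×2.393) = 1.43, which is greater than 1, so the flow is supercritical.

supercritical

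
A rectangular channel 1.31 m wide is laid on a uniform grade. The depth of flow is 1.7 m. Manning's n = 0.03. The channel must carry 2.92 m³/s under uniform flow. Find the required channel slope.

S = 0.0042

Flow area A = b·y = 1.31 × 1.7 = 2.227 m². Wetted perimeter P = b + 2y = 1.31 + 2×1.7 = 4.71 m.
Hydraulic radius R = A/P = 2.227/4.71 = 0.4728 m.
From Manning's equation, S = [nQ / (1 A R^(2/3))]² = [0.03 × 2.92 / (1 × 2.227 × 0.4728^(2/3))]² = 0.0042.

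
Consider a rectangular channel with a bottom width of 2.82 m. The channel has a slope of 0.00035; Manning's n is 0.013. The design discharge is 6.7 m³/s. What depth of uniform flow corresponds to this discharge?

y_n = 1.9 m

Manning's equation rearranged: A R^(2/3) = nQ / (1·√S) = 0.013 × 6.7 / (√0.00035) = 4.656.
Trying y = 2.34 m: A R^(2/3) = 6.059 — high.
Trying y = 1.37 m: A R^(2/3) = 3.031 — low.
Trying y = 1.9 m: A R^(2/3) = 4.653 — matches.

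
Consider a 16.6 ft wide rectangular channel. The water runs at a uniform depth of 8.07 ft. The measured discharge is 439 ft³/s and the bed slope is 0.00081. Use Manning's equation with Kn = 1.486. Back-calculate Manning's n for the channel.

Flow area A = b·y = 16.6 × 8.07 = 134 ft². Wetted perimeter P = b + 2y = 16.6 + 2×8.07 = 32.74 ft.
Hydraulic radius R = A/P = 134/32.74 = 4.092 ft.
Rearranging Manning's equation: n = (1.486/Q) A R^(2/3) S^(1/2) = (1.486/439) × 134 × 4.092^(2/3) × √0.00081 = 0.033.

n = 0.033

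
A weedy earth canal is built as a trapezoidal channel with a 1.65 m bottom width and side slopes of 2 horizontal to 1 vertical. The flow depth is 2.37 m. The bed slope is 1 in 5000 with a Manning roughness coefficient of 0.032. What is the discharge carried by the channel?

With bottom width b = 1.65 m and side slope z = 2: A = (b + zy)y = (1.65 + 2×2.37)×2.37 = 15.14 m²; P = b + 2y√(1+z²) = 1.65 + 2×2.37×2.236 = 12.25 m.
Hydraulic radius R = A/P = 15.14/12.25 = 1.236 m.
Manning's equation: Q = (1/n) A R^(2/3) S^(1/2) = (1/0.032) × 15.14 × 1.236^(2/3) × 0.0002^(1/2) = 7.71 m³/s.

Q = 7.71 m³/s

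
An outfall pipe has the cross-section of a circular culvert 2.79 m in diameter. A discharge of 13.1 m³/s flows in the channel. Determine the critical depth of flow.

At critical depth, Q² T / (g A³) = 1, i.e. A³/T = Q²/g = 13.1²/9.81 = 17.49.
Try y = 1.79 m: A³/T = 26.59 — over.
Try y = 1.28 m: A³/T = 7.368 — short.
Try y = 1.61 m: A³/T = 17.7 — ≈ 17.49.

y_c = 1.61 m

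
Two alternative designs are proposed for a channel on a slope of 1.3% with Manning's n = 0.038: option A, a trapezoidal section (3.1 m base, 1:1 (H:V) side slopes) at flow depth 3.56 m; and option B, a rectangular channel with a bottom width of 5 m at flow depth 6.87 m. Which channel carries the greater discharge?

Channel A: With bottom width b = 3.1 m and side slope z = 1: A = (b + zy)y = (3.1 + 1×3.56)×3.56 = 23.71 m²; P = b + 2y√(1+z²) = 3.1 + 2×3.56×1.414 = 13.17 m. Hydraulic radius R = A/P = 23.71/13.17 = 1.8 m. Q_A = (1/0.038)·23.71·1.8^(2/3)·√0.013 = 105.3 m³/s.
Channel B: Flow area A = b·y = 5 × 6.87 = 34.35 m². Wetted perimeter P = b + 2y = 5 + 2×6.87 = 18.74 m. Hydraulic radius R = A/P = 34.35/18.74 = 1.833 m. Q_B = (1/0.038)·34.35·1.833^(2/3)·√0.013 = 154.4 m³/s.
Q_A = 105.3 m³/s vs Q_B = 154.4 m³/s, so channel B carries more.

channel B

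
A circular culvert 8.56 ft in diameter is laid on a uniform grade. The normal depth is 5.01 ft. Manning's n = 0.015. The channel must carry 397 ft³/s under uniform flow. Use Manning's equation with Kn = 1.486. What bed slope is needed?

S = 0.00421

For a circular section of diameter D = 8.56 ft at depth y = 5.01 ft, the central angle is θ = 2 arccos(1 − 2y/D) = 3.484 rad. Then A = (D²/8)(θ − sin θ) = 34.99 ft² and P = Dθ/2 = 14.91 ft.
Hydraulic radius R = A/P = 34.99/14.91 = 2.346 ft.
From Manning's equation, S = [nQ / (1.486 A R^(2/3))]² = [0.015 × 397 / (1.486 × 34.99 × 2.346^(2/3))]² = 0.00421.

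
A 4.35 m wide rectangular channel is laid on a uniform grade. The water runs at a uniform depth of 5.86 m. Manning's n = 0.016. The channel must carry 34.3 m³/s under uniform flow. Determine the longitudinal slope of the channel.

S = 0.000251

Flow area A = b·y = 4.35 × 5.86 = 25.49 m². Wetted perimeter P = b + 2y = 4.35 + 2×5.86 = 16.07 m.
Hydraulic radius R = A/P = 25.49/16.07 = 1.586 m.
From Manning's equation, S = [nQ / (1 A R^(2/3))]² = [0.016 × 34.3 / (1 × 25.49 × 1.586^(2/3))]² = 0.000251.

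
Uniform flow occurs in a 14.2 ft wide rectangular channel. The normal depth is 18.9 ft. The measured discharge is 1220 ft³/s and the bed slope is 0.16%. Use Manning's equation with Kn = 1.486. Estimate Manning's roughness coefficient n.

Flow area A = b·y = 14.2 × 18.9 = 268.4 ft². Wetted perimeter P = b + 2y = 14.2 + 2×18.9 = 52 ft.
Hydraulic radius R = A/P = 268.4/52 = 5.161 ft.
Rearranging Manning's equation: n = (1.486/Q) A R^(2/3) S^(1/2) = (1.486/1220) × 268.4 × 5.161^(2/3) × √0.0016 = 0.0391.

n = 0.0391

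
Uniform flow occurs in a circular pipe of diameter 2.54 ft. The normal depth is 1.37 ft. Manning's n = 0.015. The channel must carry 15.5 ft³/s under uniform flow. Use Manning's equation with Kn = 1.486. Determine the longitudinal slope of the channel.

S = 0.00543

For a circular section of diameter D = 2.54 ft at depth y = 1.37 ft, the central angle is θ = 2 arccos(1 − 2y/D) = 3.299 rad. Then A = (D²/8)(θ − sin θ) = 2.787 ft² and P = Dθ/2 = 4.19 ft.
Hydraulic radius R = A/P = 2.787/4.19 = 0.6652 ft.
From Manning's equation, S = [nQ / (1.486 A R^(2/3))]² = [0.015 × 15.5 / (1.486 × 2.787 × 0.6652^(2/3))]² = 0.00543.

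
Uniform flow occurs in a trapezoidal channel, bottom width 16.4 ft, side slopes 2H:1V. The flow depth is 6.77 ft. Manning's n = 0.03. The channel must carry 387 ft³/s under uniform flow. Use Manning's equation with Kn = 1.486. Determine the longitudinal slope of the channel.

S = 0.00021

With bottom width b = 16.4 ft and side slope z = 2: A = (b + zy)y = (16.4 + 2×6.77)×6.77 = 202.7 ft²; P = b + 2y√(1+z²) = 16.4 + 2×6.77×2.236 = 46.68 ft.
Hydraulic radius R = A/P = 202.7/46.68 = 4.343 ft.
From Manning's equation, S = [nQ / (1.486 A R^(2/3))]² = [0.03 × 387 / (1.486 × 202.7 × 4.343^(2/3))]² = 0.00021.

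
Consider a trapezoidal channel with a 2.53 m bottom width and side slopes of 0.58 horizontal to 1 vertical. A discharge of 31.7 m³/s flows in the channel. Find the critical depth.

y_c = 2.13 m

At critical depth, Q² T / (g A³) = 1, i.e. A³/T = Q²/g = 31.7²/9.81 = 102.4.
Try y = 2.33 m: A³/T = 141.4 — too large.
Try y = 2.13 m: A³/T = 103.2 — matches.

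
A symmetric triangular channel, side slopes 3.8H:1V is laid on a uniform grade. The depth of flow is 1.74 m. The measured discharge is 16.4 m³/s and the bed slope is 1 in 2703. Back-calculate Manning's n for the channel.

n = 0.012

For a triangular section with side slope z = 3.8: A = zy² = 3.8×1.74² = 11.5 m²; P = 2y√(1+z²) = 2×1.74×3.929 = 13.67 m.
Hydraulic radius R = A/P = 11.5/13.67 = 0.8414 m.
Rearranging Manning's equation: n = (1/Q) A R^(2/3) S^(1/2) = (1/16.4) × 11.5 × 0.8414^(2/3) × √0.00037 = 0.012.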